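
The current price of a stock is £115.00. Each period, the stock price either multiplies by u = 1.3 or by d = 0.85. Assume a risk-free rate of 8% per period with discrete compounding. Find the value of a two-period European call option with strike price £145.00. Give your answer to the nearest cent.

£11.05

Risk-neutral probability p = (1 + 0.08 − 0.85)/(1.3 − 0.85) = 0.2300/0.4500 = 0.5111
Terminal stock prices: S_uu = 194.4, S_ud = 127.1, S_dd = 83.09
Terminal payoffs (S − K): max(49.35, 0) = 49.35, max(-17.92, 0) = 0, max(-61.91, 0) = 0
Node u (S = 149.5): V_u = 1/1.08·[0.5111·49.3500 + 0.4889·0.0000] = 23.3549
Node d (S = 97.75): V_d = 1/1.08·[0.5111·0.0000 + 0.4889·0.0000] = 0.0000
Node 0 (S = 115): V_0 = 1/1.08·[0.5111·23.3549 + 0.4889·0.0000] = 11.0527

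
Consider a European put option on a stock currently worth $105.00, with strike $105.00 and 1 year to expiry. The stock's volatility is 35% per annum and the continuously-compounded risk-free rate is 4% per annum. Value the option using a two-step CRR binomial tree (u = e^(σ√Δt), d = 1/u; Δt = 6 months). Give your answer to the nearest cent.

$10.70

CRR parameters: u = e^(σ√Δt) = e^(0.35·√0.5) = 1.2808, d = 1/u = 0.7808
Per-period rate: rΔt = 0.04·0.5 = 0.02, so R = e^0.02 = 1.0202
Risk-neutral probability p = (e^0.02 − 0.7808)/(1.2808 − 0.7808) = 0.2394/0.5000 = 0.4788
Terminal stock prices: S_uu = 172.2, S_ud = 105, S_dd = 64.01
Terminal payoffs (K − S): max(-67.25, 0) = 0, max(0, 0) = 0, max(40.99, 0) = 40.99
Node u (S = 134.5): V_u = e^(−0.02)·[0.4788·0.0000 + 0.5212·0.0000] = 0.0000
Node d (S = 81.98): V_d = e^(−0.02)·[0.4788·0.0000 + 0.5212·40.9934] = 20.9411
Node 0 (S = 105): V_0 = e^(−0.02)·[0.4788·0.0000 + 0.5212·20.9411] = 10.6975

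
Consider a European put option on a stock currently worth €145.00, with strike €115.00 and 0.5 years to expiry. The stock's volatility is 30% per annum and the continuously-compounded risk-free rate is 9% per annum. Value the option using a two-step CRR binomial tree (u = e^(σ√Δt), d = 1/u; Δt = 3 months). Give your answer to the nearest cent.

CRR parameters: u = e^(σ√Δt) = e^(0.3·√0.25) = 1.1618, d = 1/u = 0.8607
Per-period rate: rΔt = 0.09·0.25 = 0.0225, so R = e^0.0225 = 1.0228
Risk-neutral probability p = (e^0.0225 − 0.8607)/(1.1618 − 0.8607) = 0.1620/0.3011 = 0.5381
Terminal stock prices: S_uu = 195.7, S_ud = 145, S_dd = 107.4
Terminal payoffs (K − S): max(-80.73, 0) = 0, max(-30, 0) = 0, max(7.581, 0) = 7.581
Node u (S = 168.5): V_u = e^(−0.0225)·[0.5381·0.0000 + 0.4619·0.0000] = 0.0000
Node d (S = 124.8): V_d = e^(−0.0225)·[0.5381·0.0000 + 0.4619·7.5814] = 3.4236
Node 0 (S = 145): V_0 = e^(−0.0225)·[0.5381·0.0000 + 0.4619·3.4236] = 1.5461

€1.55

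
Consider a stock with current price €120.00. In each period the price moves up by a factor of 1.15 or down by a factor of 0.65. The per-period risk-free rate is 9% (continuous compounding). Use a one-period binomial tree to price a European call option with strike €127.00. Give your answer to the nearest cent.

€8.93

Risk-neutral probability p = (e^0.09 − 0.65)/(1.15 − 0.65) = 0.4442/0.5000 = 0.8883
Terminal stock prices: S_u = 138, S_d = 78
Terminal payoffs (S − K): max(11, 0) = 11, max(-49, 0) = 0
Node 0 (S = 120): V_0 = e^(−0.09)·[0.8883·11.0000 + 0.1117·0.0000] = 8.9308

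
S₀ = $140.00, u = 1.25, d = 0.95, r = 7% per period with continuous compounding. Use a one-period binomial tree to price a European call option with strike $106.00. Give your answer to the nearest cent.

Risk-neutral probability p = (e^0.07 − 0.95)/(1.25 − 0.95) = 0.1225/0.3000 = 0.4084
Terminal stock prices: S_u = 175, S_d = 133
Terminal payoffs (S − K): max(69, 0) = 69, max(27, 0) = 27
Node 0 (S = 140): V_0 = e^(−0.07)·[0.4084·69.0000 + 0.5916·27.0000] = 41.1663

$41.17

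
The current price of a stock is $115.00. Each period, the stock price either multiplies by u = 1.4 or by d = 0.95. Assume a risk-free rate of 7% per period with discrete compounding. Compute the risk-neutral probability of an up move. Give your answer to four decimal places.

p = 0.2667

Risk-neutral probability p = (1 + 0.07 − 0.95)/(1.4 − 0.95) = 0.1200/0.4500 = 0.2667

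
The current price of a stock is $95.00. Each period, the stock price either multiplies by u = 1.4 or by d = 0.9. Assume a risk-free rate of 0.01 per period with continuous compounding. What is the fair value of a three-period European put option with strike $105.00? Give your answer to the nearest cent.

$16.46

Risk-neutral probability p = (e^0.01 − 0.9)/(1.4 − 0.9) = 0.1101/0.5000 = 0.2201
Terminal stock prices: S_uuu = 260.7, S_uud = 167.6, S_udd = 107.7, S_ddd = 69.26
Terminal payoffs (K − S): max(-155.7, 0) = 0, max(-62.58, 0) = 0, max(-2.73, 0) = 0, max(35.74, 0) = 35.74
Node uu (S = 186.2): V_uu = e^(−0.01)·[0.2201·0.0000 + 0.7799·0.0000] = 0.0000
Node ud (S = 119.7): V_ud = e^(−0.01)·[0.2201·0.0000 + 0.7799·0.0000] = 0.0000
Node dd (S = 76.95): V_dd = e^(−0.01)·[0.2201·0.0000 + 0.7799·35.7450] = 27.6001
Node u (S = 133): V_u = e^(−0.01)·[0.2201·0.0000 + 0.7799·0.0000] = 0.0000
Node d (S = 85.5): V_d = e^(−0.01)·[0.2201·0.0000 + 0.7799·27.6001] = 21.3111
Node 0 (S = 95): V_0 = e^(−0.01)·[0.2201·0.0000 + 0.7799·21.3111] = 16.4552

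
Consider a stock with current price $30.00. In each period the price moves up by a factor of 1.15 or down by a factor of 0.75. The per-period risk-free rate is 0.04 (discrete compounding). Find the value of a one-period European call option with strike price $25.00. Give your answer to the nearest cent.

$6.62

Risk-neutral probability p = (1 + 0.04 − 0.75)/(1.15 − 0.75) = 0.2900/0.4000 = 0.7250
Terminal stock prices: S_u = 34.5, S_d = 22.5
Terminal payoffs (S − K): max(9.5, 0) = 9.5, max(-2.5, 0) = 0
Node 0 (S = 30): V_0 = 1/1.04·[0.7250·9.5000 + 0.2750·0.0000] = 6.6226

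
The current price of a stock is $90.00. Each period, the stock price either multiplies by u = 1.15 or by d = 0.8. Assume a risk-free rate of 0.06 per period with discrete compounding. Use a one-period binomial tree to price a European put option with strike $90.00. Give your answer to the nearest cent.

$4.37

Risk-neutral probability p = (1 + 0.06 − 0.8)/(1.15 − 0.8) = 0.2600/0.3500 = 0.7429
Terminal stock prices: S_u = 103.5, S_d = 72
Terminal payoffs (K − S): max(-13.5, 0) = 0, max(18, 0) = 18
Node 0 (S = 90): V_0 = 1/1.06·[0.7429·0.0000 + 0.2571·18.0000] = 4.3666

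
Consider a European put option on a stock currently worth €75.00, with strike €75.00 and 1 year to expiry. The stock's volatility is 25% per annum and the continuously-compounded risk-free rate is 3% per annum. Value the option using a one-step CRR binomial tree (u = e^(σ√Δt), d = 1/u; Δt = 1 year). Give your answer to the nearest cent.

€8.08

CRR parameters: u = e^(σ√Δt) = e^(0.25·√1) = 1.2840, d = 1/u = 0.7788
Per-period rate: rΔt = 0.03·1 = 0.03, so R = e^0.03 = 1.0305
Risk-neutral probability p = (e^0.03 − 0.7788)/(1.2840 − 0.7788) = 0.2517/0.5052 = 0.4981
Terminal stock prices: S_u = 96.3, S_d = 58.41
Terminal payoffs (K − S): max(-21.3, 0) = 0, max(16.59, 0) = 16.59
Node 0 (S = 75): V_0 = e^(−0.03)·[0.4981·0.0000 + 0.5019·16.5899] = 8.0804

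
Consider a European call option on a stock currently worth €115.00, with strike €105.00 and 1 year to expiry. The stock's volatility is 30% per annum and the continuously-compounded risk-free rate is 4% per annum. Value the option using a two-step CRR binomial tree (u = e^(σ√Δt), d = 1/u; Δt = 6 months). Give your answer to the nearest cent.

CRR parameters: u = e^(σ√Δt) = e^(0.3·√0.5) = 1.2363, d = 1/u = 0.8089
Per-period rate: rΔt = 0.04·0.5 = 0.02, so R = e^0.02 = 1.0202
Risk-neutral probability p = (e^0.02 − 0.8089)/(1.2363 − 0.8089) = 0.2113/0.4275 = 0.4944
Terminal stock prices: S_uu = 175.8, S_ud = 115, S_dd = 75.24
Terminal payoffs (S − K): max(70.77, 0) = 70.77, max(10, 0) = 10, max(-29.76, 0) = 0
Node u (S = 142.2): V_u = e^(−0.02)·[0.4944·70.7735 + 0.5056·10.0000] = 39.2549
Node d (S = 93.02): V_d = e^(−0.02)·[0.4944·10.0000 + 0.5056·0.0000] = 4.8463
Node 0 (S = 115): V_0 = e^(−0.02)·[0.4944·39.2549 + 0.5056·4.8463] = 21.4260

€21.43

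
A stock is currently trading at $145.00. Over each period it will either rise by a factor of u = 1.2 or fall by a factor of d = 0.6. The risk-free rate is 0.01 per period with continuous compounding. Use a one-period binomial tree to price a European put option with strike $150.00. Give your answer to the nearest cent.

Risk-neutral probability p = (e^0.01 − 0.6)/(1.2 − 0.6) = 0.4101/0.6000 = 0.6834
Terminal stock prices: S_u = 174, S_d = 87
Terminal payoffs (K − S): max(-24, 0) = 0, max(63, 0) = 63
Node 0 (S = 145): V_0 = e^(−0.01)·[0.6834·0.0000 + 0.3166·63.0000] = 19.7463

$19.75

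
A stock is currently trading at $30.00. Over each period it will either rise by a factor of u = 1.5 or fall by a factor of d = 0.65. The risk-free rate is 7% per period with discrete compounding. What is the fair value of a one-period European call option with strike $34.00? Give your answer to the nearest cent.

Risk-neutral probability p = (1 + 0.07 − 0.65)/(1.5 − 0.65) = 0.4200/0.8500 = 0.4941
Terminal stock prices: S_u = 45, S_d = 19.5
Terminal payoffs (S − K): max(11, 0) = 11, max(-14.5, 0) = 0
Node 0 (S = 30): V_0 = 1/1.07·[0.4941·11.0000 + 0.5059·0.0000] = 5.0797

$5.08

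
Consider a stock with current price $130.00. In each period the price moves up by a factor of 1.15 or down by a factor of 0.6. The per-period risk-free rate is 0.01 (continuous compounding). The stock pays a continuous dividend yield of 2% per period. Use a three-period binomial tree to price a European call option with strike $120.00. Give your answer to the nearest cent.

$26.90

Per-period risk-free factor R = e^0.01 = 1.0101; dividend-adjusted growth = e^(0.01−0.02) = 0.9900.
Risk-neutral probability p = (0.9900 − 0.6)/(1.15 − 0.6) = 0.3900/0.5500 = 0.7092
Terminal stock prices: S_uuu = 197.7, S_uud = 103.2, S_udd = 53.82, S_ddd = 28.08
Terminal payoffs (S − K): max(77.71, 0) = 77.71, max(-16.85, 0) = 0, max(-66.18, 0) = 0, max(-91.92, 0) = 0
Node uu (S = 171.9): V_uu = e^(−0.01)·[0.7092·77.7137 + 0.2908·0.0000] = 54.5648
Node ud (S = 89.7): V_ud = e^(−0.01)·[0.7092·0.0000 + 0.2908·0.0000] = 0.0000
Node dd (S = 46.8): V_dd = e^(−0.01)·[0.7092·0.0000 + 0.2908·0.0000] = 0.0000
Node u (S = 149.5): V_u = e^(−0.01)·[0.7092·54.5648 + 0.2908·0.0000] = 38.3113
Node d (S = 78): V_d = e^(−0.01)·[0.7092·0.0000 + 0.2908·0.0000] = 0.0000
Node 0 (S = 130): V_0 = e^(−0.01)·[0.7092·38.3113 + 0.2908·0.0000] = 26.8993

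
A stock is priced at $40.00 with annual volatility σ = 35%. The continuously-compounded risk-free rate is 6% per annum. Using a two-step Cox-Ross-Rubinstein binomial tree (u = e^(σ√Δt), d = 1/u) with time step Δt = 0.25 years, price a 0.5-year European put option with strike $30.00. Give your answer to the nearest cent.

CRR parameters: u = e^(σ√Δt) = e^(0.35·√0.25) = 1.1912, d = 1/u = 0.8395
Per-period rate: rΔt = 0.06·0.25 = 0.015, so R = e^0.015 = 1.0151
Risk-neutral probability p = (e^0.015 − 0.8395)/(1.1912 − 0.8395) = 0.1757/0.3518 = 0.4993
Terminal stock prices: S_uu = 56.76, S_ud = 40, S_dd = 28.19
Terminal payoffs (K − S): max(-26.76, 0) = 0, max(-10, 0) = 0, max(1.812, 0) = 1.812
Node u (S = 47.65): V_u = e^(−0.015)·[0.4993·0.0000 + 0.5007·0.0000] = 0.0000
Node d (S = 33.58): V_d = e^(−0.015)·[0.4993·0.0000 + 0.5007·1.8125] = 0.8940
Node 0 (S = 40): V_0 = e^(−0.015)·[0.4993·0.0000 + 0.5007·0.8940] = 0.4409

$0.44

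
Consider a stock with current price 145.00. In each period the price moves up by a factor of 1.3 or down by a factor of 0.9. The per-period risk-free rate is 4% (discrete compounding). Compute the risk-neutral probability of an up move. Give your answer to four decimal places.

p = 0.3500

Risk-neutral probability p = (1 + 0.04 − 0.9)/(1.3 − 0.9) = 0.1400/0.4000 = 0.3500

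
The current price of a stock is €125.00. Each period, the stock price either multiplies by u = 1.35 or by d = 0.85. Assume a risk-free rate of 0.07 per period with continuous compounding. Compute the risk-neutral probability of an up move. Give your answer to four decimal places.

Risk-neutral probability p = (e^0.07 − 0.85)/(1.35 − 0.85) = 0.2225/0.5000 = 0.4450

p = 0.4450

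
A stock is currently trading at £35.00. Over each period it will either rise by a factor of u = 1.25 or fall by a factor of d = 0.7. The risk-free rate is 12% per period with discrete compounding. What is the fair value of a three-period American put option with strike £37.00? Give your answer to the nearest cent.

£3.56

Risk-neutral probability p = (1 + 0.12 − 0.7)/(1.25 − 0.7) = 0.4200/0.5500 = 0.7636
Terminal stock prices: S_uuu = 68.36, S_uud = 38.28, S_udd = 21.44, S_ddd = 12
Terminal payoffs (K − S): max(-31.36, 0) = 0, max(-1.281, 0) = 0, max(15.56, 0) = 15.56, max(25, 0) = 25
Node uu (S = 54.69): continuation = 1/1.12·[0.7636·0.0000 + 0.2364·0.0000] = 0.0000; exercise value = 0.0000 ≤ continuation, so V_uu = 0.0000
Node ud (S = 30.62): continuation = 1/1.12·[0.7636·0.0000 + 0.2364·15.5625] = 3.2843; exercise value = 6.3750 > continuation, so V_ud = 6.3750 (exercise)
Node dd (S = 17.15): continuation = 1/1.12·[0.7636·15.5625 + 0.2364·24.9950] = 15.8857; exercise value = 19.8500 > continuation, so V_dd = 19.8500 (exercise)
Node u (S = 43.75): continuation = 1/1.12·[0.7636·0.0000 + 0.2364·6.3750] = 1.3454; exercise value = 0.0000 ≤ continuation, so V_u = 1.3454
Node d (S = 24.5): continuation = 1/1.12·[0.7636·6.3750 + 0.2364·19.8500] = 8.5357; exercise value = 12.5000 > continuation, so V_d = 12.5000 (exercise)
Node 0 (S = 35): continuation = 1/1.12·[0.7636·1.3454 + 0.2364·12.5000] = 3.5553; exercise value = 2.0000 ≤ continuation, so V_0 = 3.5553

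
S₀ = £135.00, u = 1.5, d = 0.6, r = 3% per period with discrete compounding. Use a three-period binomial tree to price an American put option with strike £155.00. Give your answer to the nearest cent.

Risk-neutral probability p = (1 + 0.03 − 0.6)/(1.5 − 0.6) = 0.4300/0.9000 = 0.4778
Terminal stock prices: S_uuu = 455.6, S_uud = 182.2, S_udd = 72.9, S_ddd = 29.16
Terminal payoffs (K − S): max(-300.6, 0) = 0, max(-27.25, 0) = 0, max(82.1, 0) = 82.1, max(125.8, 0) = 125.8
Node uu (S = 303.8): continuation = 1/1.03·[0.4778·0.0000 + 0.5222·0.0000] = 0.0000; exercise value = 0.0000 ≤ continuation, so V_uu = 0.0000
Node ud (S = 121.5): continuation = 1/1.03·[0.4778·0.0000 + 0.5222·82.1000] = 41.6257; exercise value = 33.5000 ≤ continuation, so V_ud = 41.6257
Node dd (S = 48.6): continuation = 1/1.03·[0.4778·82.1000 + 0.5222·125.8400] = 101.8854; exercise value = 106.4000 > continuation, so V_dd = 106.4000 (exercise)
Node u (S = 202.5): continuation = 1/1.03·[0.4778·0.0000 + 0.5222·41.6257] = 21.1047; exercise value = 0.0000 ≤ continuation, so V_u = 21.1047
Node d (S = 81): continuation = 1/1.03·[0.4778·41.6257 + 0.5222·106.4000] = 73.2546; exercise value = 74.0000 > continuation, so V_d = 74.0000 (exercise)
Node 0 (S = 135): continuation = 1/1.03·[0.4778·21.1047 + 0.5222·74.0000] = 47.3085; exercise value = 20.0000 ≤ continuation, so V_0 = 47.3085

£47.31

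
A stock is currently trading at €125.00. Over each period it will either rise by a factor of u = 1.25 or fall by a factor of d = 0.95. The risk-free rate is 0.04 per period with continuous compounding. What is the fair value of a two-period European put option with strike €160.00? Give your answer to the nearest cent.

Risk-neutral probability p = (e^0.04 − 0.95)/(1.25 − 0.95) = 0.0908/0.3000 = 0.3027
Terminal stock prices: S_uu = 195.3, S_ud = 148.4, S_dd = 112.8
Terminal payoffs (K − S): max(-35.31, 0) = 0, max(11.56, 0) = 11.56, max(47.19, 0) = 47.19
Node u (S = 156.2): V_u = e^(−0.04)·[0.3027·0.0000 + 0.6973·11.5625] = 7.7464
Node d (S = 118.8): V_d = e^(−0.04)·[0.3027·11.5625 + 0.6973·47.1875] = 34.9763
Node 0 (S = 125): V_0 = e^(−0.04)·[0.3027·7.7464 + 0.6973·34.9763] = 25.6855

€25.69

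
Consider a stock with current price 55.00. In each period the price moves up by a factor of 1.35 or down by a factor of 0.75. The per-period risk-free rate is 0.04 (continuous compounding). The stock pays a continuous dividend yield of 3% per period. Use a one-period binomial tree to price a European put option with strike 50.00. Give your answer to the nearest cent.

4.76

Per-period risk-free factor R = e^0.04 = 1.0408; dividend-adjusted growth = e^(0.04−0.03) = 1.0101.
Risk-neutral probability p = (1.0101 − 0.75)/(1.35 − 0.75) = 0.2601/0.6000 = 0.4334
Terminal stock prices: S_u = 74.25, S_d = 41.25
Terminal payoffs (K − S): max(-24.25, 0) = 0, max(8.75, 0) = 8.75
Node 0 (S = 55): V_0 = e^(−0.04)·[0.4334·0.0000 + 0.5666·8.7500] = 4.7632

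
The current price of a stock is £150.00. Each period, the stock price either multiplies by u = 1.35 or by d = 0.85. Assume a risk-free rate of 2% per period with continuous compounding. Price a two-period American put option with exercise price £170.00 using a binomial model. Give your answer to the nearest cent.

£27.48

Risk-neutral probability p = (e^0.02 − 0.85)/(1.35 − 0.85) = 0.1702/0.5000 = 0.3404
Terminal stock prices: S_uu = 273.4, S_ud = 172.1, S_dd = 108.4
Terminal payoffs (K − S): max(-103.4, 0) = 0, max(-2.125, 0) = 0, max(61.63, 0) = 61.63
Node u (S = 202.5): continuation = e^(−0.02)·[0.3404·0.0000 + 0.6596·0.0000] = 0.0000; exercise value = 0.0000 ≤ continuation, so V_u = 0.0000
Node d (S = 127.5): continuation = e^(−0.02)·[0.3404·0.0000 + 0.6596·61.6250] = 39.8428; exercise value = 42.5000 > continuation, so V_d = 42.5000 (exercise)
Node 0 (S = 150): continuation = e^(−0.02)·[0.3404·0.0000 + 0.6596·42.5000] = 27.4778; exercise value = 20.0000 ≤ continuation, so V_0 = 27.4778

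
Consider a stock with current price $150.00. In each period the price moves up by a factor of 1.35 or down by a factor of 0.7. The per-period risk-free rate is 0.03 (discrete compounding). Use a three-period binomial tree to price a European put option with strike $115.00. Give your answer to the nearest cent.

$12.27

Risk-neutral probability p = (1 + 0.03 − 0.7)/(1.35 − 0.7) = 0.3300/0.6500 = 0.5077
Terminal stock prices: S_uuu = 369.1, S_uud = 191.4, S_udd = 99.22, S_ddd = 51.45
Terminal payoffs (K − S): max(-254.1, 0) = 0, max(-76.36, 0) = 0, max(15.78, 0) = 15.78, max(63.55, 0) = 63.55
Node uu (S = 273.4): V_uu = 1/1.03·[0.5077·0.0000 + 0.4923·0.0000] = 0.0000
Node ud (S = 141.8): V_ud = 1/1.03·[0.5077·0.0000 + 0.4923·15.7750] = 7.5400
Node dd (S = 73.5): V_dd = 1/1.03·[0.5077·15.7750 + 0.4923·63.5500] = 38.1505
Node u (S = 202.5): V_u = 1/1.03·[0.5077·0.0000 + 0.4923·7.5400] = 3.6039
Node d (S = 105): V_d = 1/1.03·[0.5077·7.5400 + 0.4923·38.1505] = 21.9512
Node 0 (S = 150): V_0 = 1/1.03·[0.5077·3.6039 + 0.4923·21.9512] = 12.2684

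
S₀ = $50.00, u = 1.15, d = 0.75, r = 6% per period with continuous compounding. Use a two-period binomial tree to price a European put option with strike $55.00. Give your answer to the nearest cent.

$4.78

Risk-neutral probability p = (e^0.06 − 0.75)/(1.15 − 0.75) = 0.3118/0.4000 = 0.7796
Terminal stock prices: S_uu = 66.12, S_ud = 43.12, S_dd = 28.12
Terminal payoffs (K − S): max(-11.12, 0) = 0, max(11.88, 0) = 11.88, max(26.88, 0) = 26.88
Node u (S = 57.5): V_u = e^(−0.06)·[0.7796·0.0000 + 0.2204·11.8750] = 2.4649
Node d (S = 37.5): V_d = e^(−0.06)·[0.7796·11.8750 + 0.2204·26.8750] = 14.2970
Node 0 (S = 50): V_0 = e^(−0.06)·[0.7796·2.4649 + 0.2204·14.2970] = 4.7774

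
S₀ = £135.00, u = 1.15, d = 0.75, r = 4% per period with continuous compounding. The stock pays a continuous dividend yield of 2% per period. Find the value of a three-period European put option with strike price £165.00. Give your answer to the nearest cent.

£30.23

Per-period risk-free factor R = e^0.04 = 1.0408; dividend-adjusted growth = e^(0.04−0.02) = 1.0202.
Risk-neutral probability p = (1.0202 − 0.75)/(1.15 − 0.75) = 0.2702/0.4000 = 0.6755
Terminal stock prices: S_uuu = 205.3, S_uud = 133.9, S_udd = 87.33, S_ddd = 56.95
Terminal payoffs (K − S): max(-40.32, 0) = 0, max(31.1, 0) = 31.1, max(77.67, 0) = 77.67, max(108, 0) = 108
Node uu (S = 178.5): V_uu = e^(−0.04)·[0.6755·0.0000 + 0.3245·31.0969] = 9.6952
Node ud (S = 116.4): V_ud = e^(−0.04)·[0.6755·31.0969 + 0.3245·77.6719] = 44.3984
Node dd (S = 75.94): V_dd = e^(−0.04)·[0.6755·77.6719 + 0.3245·108.0469] = 84.0964
Node u (S = 155.2): V_u = e^(−0.04)·[0.6755·9.6952 + 0.3245·44.3984] = 20.1345
Node d (S = 101.2): V_d = e^(−0.04)·[0.6755·44.3984 + 0.3245·84.0964] = 55.0343
Node 0 (S = 135): V_0 = e^(−0.04)·[0.6755·20.1345 + 0.3245·55.0343] = 30.2258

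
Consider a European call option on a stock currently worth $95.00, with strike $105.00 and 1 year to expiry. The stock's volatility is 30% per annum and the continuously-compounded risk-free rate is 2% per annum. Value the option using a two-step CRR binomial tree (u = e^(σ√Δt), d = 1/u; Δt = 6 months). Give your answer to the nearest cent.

$8.73

CRR parameters: u = e^(σ√Δt) = e^(0.3·√0.5) = 1.2363, d = 1/u = 0.8089
Per-period rate: rΔt = 0.02·0.5 = 0.01, so R = e^0.01 = 1.0101
Risk-neutral probability p = (e^0.01 − 0.8089)/(1.2363 − 0.8089) = 0.2012/0.4275 = 0.4707
Terminal stock prices: S_uu = 145.2, S_ud = 95, S_dd = 62.15
Terminal payoffs (S − K): max(40.2, 0) = 40.2, max(-10, 0) = 0, max(-42.85, 0) = 0
Node u (S = 117.4): V_u = e^(−0.01)·[0.4707·40.2042 + 0.5293·0.0000] = 18.7349
Node d (S = 76.84): V_d = e^(−0.01)·[0.4707·0.0000 + 0.5293·0.0000] = 0.0000
Node 0 (S = 95): V_0 = e^(−0.01)·[0.4707·18.7349 + 0.5293·0.0000] = 8.7303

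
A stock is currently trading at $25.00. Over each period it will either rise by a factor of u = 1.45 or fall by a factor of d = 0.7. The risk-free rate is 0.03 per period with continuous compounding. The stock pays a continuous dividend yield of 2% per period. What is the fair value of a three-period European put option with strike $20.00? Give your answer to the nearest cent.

$2.98

Per-period risk-free factor R = e^0.03 = 1.0305; dividend-adjusted growth = e^(0.03−0.02) = 1.0101.
Risk-neutral probability p = (1.0101 − 0.7)/(1.45 − 0.7) = 0.3101/0.7500 = 0.4134
Terminal stock prices: S_uuu = 76.22, S_uud = 36.79, S_udd = 17.76, S_ddd = 8.575
Terminal payoffs (K − S): max(-56.22, 0) = 0, max(-16.79, 0) = 0, max(2.238, 0) = 2.238, max(11.43, 0) = 11.43
Node uu (S = 52.56): V_uu = e^(−0.03)·[0.4134·0.0000 + 0.5866·0.0000] = 0.0000
Node ud (S = 25.38): V_ud = e^(−0.03)·[0.4134·0.0000 + 0.5866·2.2375] = 1.2737
Node dd (S = 12.25): V_dd = e^(−0.03)·[0.4134·2.2375 + 0.5866·11.4250] = 7.4015
Node u (S = 36.25): V_u = e^(−0.03)·[0.4134·0.0000 + 0.5866·1.2737] = 0.7251
Node d (S = 17.5): V_d = e^(−0.03)·[0.4134·1.2737 + 0.5866·7.4015] = 4.7244
Node 0 (S = 25): V_0 = e^(−0.03)·[0.4134·0.7251 + 0.5866·4.7244] = 2.9803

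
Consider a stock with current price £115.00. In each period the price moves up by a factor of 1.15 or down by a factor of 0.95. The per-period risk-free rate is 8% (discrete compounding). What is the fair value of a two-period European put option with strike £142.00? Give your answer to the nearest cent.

Risk-neutral probability p = (1 + 0.08 − 0.95)/(1.15 − 0.95) = 0.1300/0.2000 = 0.6500
Terminal stock prices: S_uu = 152.1, S_ud = 125.6, S_dd = 103.8
Terminal payoffs (K − S): max(-10.09, 0) = 0, max(16.36, 0) = 16.36, max(38.21, 0) = 38.21
Node u (S = 132.2): V_u = 1/1.08·[0.6500·0.0000 + 0.3500·16.3625] = 5.3027
Node d (S = 109.2): V_d = 1/1.08·[0.6500·16.3625 + 0.3500·38.2125] = 22.2315
Node 0 (S = 115): V_0 = 1/1.08·[0.6500·5.3027 + 0.3500·22.2315] = 10.3961

£10.40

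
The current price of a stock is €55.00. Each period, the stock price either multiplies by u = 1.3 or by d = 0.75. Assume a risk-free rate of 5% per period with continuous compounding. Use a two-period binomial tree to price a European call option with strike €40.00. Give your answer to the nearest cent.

€20.48

Risk-neutral probability p = (e^0.05 − 0.75)/(1.3 − 0.75) = 0.3013/0.5500 = 0.5478
Terminal stock prices: S_uu = 92.95, S_ud = 53.62, S_dd = 30.94
Terminal payoffs (S − K): max(52.95, 0) = 52.95, max(13.62, 0) = 13.62, max(-9.062, 0) = 0
Node u (S = 71.5): V_u = e^(−0.05)·[0.5478·52.9500 + 0.4522·13.6250] = 33.4508
Node d (S = 41.25): V_d = e^(−0.05)·[0.5478·13.6250 + 0.4522·0.0000] = 7.0993
Node 0 (S = 55): V_0 = e^(−0.05)·[0.5478·33.4508 + 0.4522·7.0993] = 20.4836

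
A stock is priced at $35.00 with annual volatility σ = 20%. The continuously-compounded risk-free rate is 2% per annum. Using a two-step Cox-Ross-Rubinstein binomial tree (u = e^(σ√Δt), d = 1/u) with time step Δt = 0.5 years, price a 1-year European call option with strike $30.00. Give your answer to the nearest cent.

CRR parameters: u = e^(σ√Δt) = e^(0.2·√0.5) = 1.1519, d = 1/u = 0.8681
Per-period rate: rΔt = 0.02·0.5 = 0.01, so R = e^0.01 = 1.0101
Risk-neutral probability p = (e^0.01 − 0.8681)/(1.1519 − 0.8681) = 0.1419/0.2838 = 0.5001
Terminal stock prices: S_uu = 46.44, S_ud = 35, S_dd = 26.38
Terminal payoffs (S − K): max(16.44, 0) = 16.44, max(5, 0) = 5, max(-3.623, 0) = 0
Node u (S = 40.32): V_u = e^(−0.01)·[0.5001·16.4414 + 0.4999·5.0000] = 10.6154
Node d (S = 30.38): V_d = e^(−0.01)·[0.5001·5.0000 + 0.4999·0.0000] = 2.4757
Node 0 (S = 35): V_0 = e^(−0.01)·[0.5001·10.6154 + 0.4999·2.4757] = 6.4814

$6.48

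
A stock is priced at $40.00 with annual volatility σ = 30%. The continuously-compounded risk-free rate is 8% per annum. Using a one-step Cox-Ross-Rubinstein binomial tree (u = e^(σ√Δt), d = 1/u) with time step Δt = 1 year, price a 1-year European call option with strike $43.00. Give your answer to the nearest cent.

$5.71

CRR parameters: u = e^(σ√Δt) = e^(0.3·√1) = 1.3499, d = 1/u = 0.7408
Per-period rate: rΔt = 0.08·1 = 0.08, so R = e^0.08 = 1.0833
Risk-neutral probability p = (e^0.08 − 0.7408)/(1.3499 − 0.7408) = 0.3425/0.6090 = 0.5623
Terminal stock prices: S_u = 53.99, S_d = 29.63
Terminal payoffs (S − K): max(10.99, 0) = 10.99, max(-13.37, 0) = 0
Node 0 (S = 40): V_0 = e^(−0.08)·[0.5623·10.9944 + 0.4377·0.0000] = 5.7069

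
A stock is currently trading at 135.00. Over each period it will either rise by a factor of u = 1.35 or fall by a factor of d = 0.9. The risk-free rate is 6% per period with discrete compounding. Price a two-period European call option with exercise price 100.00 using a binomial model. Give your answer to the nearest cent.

Risk-neutral probability p = (1 + 0.06 − 0.9)/(1.35 − 0.9) = 0.1600/0.4500 = 0.3556
Terminal stock prices: S_uu = 246, S_ud = 164, S_dd = 109.4
Terminal payoffs (S − K): max(146, 0) = 146, max(64.03, 0) = 64.03, max(9.35, 0) = 9.35
Node u (S = 182.2): V_u = 1/1.06·[0.3556·146.0375 + 0.6444·64.0250] = 87.9104
Node d (S = 121.5): V_d = 1/1.06·[0.3556·64.0250 + 0.6444·9.3500] = 27.1604
Node 0 (S = 135): V_0 = 1/1.06·[0.3556·87.9104 + 0.6444·27.1604] = 46.0004

46.00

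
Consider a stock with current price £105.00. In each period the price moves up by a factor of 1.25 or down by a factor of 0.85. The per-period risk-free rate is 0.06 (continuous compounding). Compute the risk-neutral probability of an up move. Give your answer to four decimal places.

Risk-neutral probability p = (e^0.06 − 0.85)/(1.25 − 0.85) = 0.2118/0.4000 = 0.5296

p = 0.5296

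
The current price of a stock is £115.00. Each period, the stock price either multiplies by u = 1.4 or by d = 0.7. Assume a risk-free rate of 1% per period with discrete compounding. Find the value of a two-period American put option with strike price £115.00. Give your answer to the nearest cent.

£19.59

Risk-neutral probability p = (1 + 0.01 − 0.7)/(1.4 − 0.7) = 0.3100/0.7000 = 0.4429
Terminal stock prices: S_uu = 225.4, S_ud = 112.7, S_dd = 56.35
Terminal payoffs (K − S): max(-110.4, 0) = 0, max(2.3, 0) = 2.3, max(58.65, 0) = 58.65
Node u (S = 161): continuation = 1/1.01·[0.4429·0.0000 + 0.5571·2.3000] = 1.2687; exercise value = 0.0000 ≤ continuation, so V_u = 1.2687
Node d (S = 80.5): continuation = 1/1.01·[0.4429·2.3000 + 0.5571·58.6500] = 33.3614; exercise value = 34.5000 > continuation, so V_d = 34.5000 (exercise)
Node 0 (S = 115): continuation = 1/1.01·[0.4429·1.2687 + 0.5571·34.5000] = 19.5874; exercise value = 0.0000 ≤ continuation, so V_0 = 19.5874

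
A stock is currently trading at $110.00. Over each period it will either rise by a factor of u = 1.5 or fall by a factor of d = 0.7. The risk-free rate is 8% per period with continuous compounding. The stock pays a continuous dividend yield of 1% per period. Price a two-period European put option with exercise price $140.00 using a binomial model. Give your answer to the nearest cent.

Per-period risk-free factor R = e^0.08 = 1.0833; dividend-adjusted growth = e^(0.08−0.01) = 1.0725.
Risk-neutral probability p = (1.0725 − 0.7)/(1.5 − 0.7) = 0.3725/0.8000 = 0.4656
Terminal stock prices: S_uu = 247.5, S_ud = 115.5, S_dd = 53.9
Terminal payoffs (K − S): max(-107.5, 0) = 0, max(24.5, 0) = 24.5, max(86.1, 0) = 86.1
Node u (S = 165): V_u = e^(−0.08)·[0.4656·0.0000 + 0.5344·24.5000] = 12.0854
Node d (S = 77): V_d = e^(−0.08)·[0.4656·24.5000 + 0.5344·86.1000] = 53.0025
Node 0 (S = 110): V_0 = e^(−0.08)·[0.4656·12.0854 + 0.5344·53.0025] = 31.3398

$31.34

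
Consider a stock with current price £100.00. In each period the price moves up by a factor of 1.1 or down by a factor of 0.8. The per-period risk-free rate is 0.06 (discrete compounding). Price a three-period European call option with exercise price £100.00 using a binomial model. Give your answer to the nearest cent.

Risk-neutral probability p = (1 + 0.06 − 0.8)/(1.1 − 0.8) = 0.2600/0.3000 = 0.8667
Terminal stock prices: S_uuu = 133.1, S_uud = 96.8, S_udd = 70.4, S_ddd = 51.2
Terminal payoffs (S − K): max(33.1, 0) = 33.1, max(-3.2, 0) = 0, max(-29.6, 0) = 0, max(-48.8, 0) = 0
Node uu (S = 121): V_uu = 1/1.06·[0.8667·33.1000 + 0.1333·0.0000] = 27.0629
Node ud (S = 88): V_ud = 1/1.06·[0.8667·0.0000 + 0.1333·0.0000] = 0.0000
Node dd (S = 64): V_dd = 1/1.06·[0.8667·0.0000 + 0.1333·0.0000] = 0.0000
Node u (S = 110): V_u = 1/1.06·[0.8667·27.0629 + 0.1333·0.0000] = 22.1269
Node d (S = 80): V_d = 1/1.06·[0.8667·0.0000 + 0.1333·0.0000] = 0.0000
Node 0 (S = 100): V_0 = 1/1.06·[0.8667·22.1269 + 0.1333·0.0000] = 18.0912

£18.09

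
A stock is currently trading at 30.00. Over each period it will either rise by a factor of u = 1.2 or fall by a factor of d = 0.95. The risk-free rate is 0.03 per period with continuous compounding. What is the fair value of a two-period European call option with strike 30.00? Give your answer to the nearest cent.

Risk-neutral probability p = (e^0.03 − 0.95)/(1.2 − 0.95) = 0.0805/0.2500 = 0.3218
Terminal stock prices: S_uu = 43.2, S_ud = 34.2, S_dd = 27.07
Terminal payoffs (S − K): max(13.2, 0) = 13.2, max(4.2, 0) = 4.2, max(-2.925, 0) = 0
Node u (S = 36): V_u = e^(−0.03)·[0.3218·13.2000 + 0.6782·4.2000] = 6.8866
Node d (S = 28.5): V_d = e^(−0.03)·[0.3218·4.2000 + 0.6782·0.0000] = 1.3117
Node 0 (S = 30): V_0 = e^(−0.03)·[0.3218·6.8866 + 0.6782·1.3117] = 3.0140

3.01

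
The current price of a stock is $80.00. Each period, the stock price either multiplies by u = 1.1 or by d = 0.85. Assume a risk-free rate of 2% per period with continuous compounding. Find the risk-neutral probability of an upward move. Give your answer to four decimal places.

p = 0.6808

Risk-neutral probability p = (e^0.02 − 0.85)/(1.1 − 0.85) = 0.1702/0.2500 = 0.6808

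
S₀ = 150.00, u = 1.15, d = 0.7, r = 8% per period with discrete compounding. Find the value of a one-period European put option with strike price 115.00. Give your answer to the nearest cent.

1.44

Risk-neutral probability p = (1 + 0.08 − 0.7)/(1.15 − 0.7) = 0.3800/0.4500 = 0.8444
Terminal stock prices: S_u = 172.5, S_d = 105
Terminal payoffs (K − S): max(-57.5, 0) = 0, max(10, 0) = 10
Node 0 (S = 150): V_0 = 1/1.08·[0.8444·0.0000 + 0.1556·10.0000] = 1.4403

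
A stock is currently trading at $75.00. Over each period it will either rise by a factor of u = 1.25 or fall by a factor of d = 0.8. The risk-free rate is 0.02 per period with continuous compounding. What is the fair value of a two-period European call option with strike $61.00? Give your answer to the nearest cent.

Risk-neutral probability p = (e^0.02 − 0.8)/(1.25 − 0.8) = 0.2202/0.4500 = 0.4893
Terminal stock prices: S_uu = 117.2, S_ud = 75, S_dd = 48
Terminal payoffs (S − K): max(56.19, 0) = 56.19, max(14, 0) = 14, max(-13, 0) = 0
Node u (S = 93.75): V_u = e^(−0.02)·[0.4893·56.1875 + 0.5107·14.0000] = 33.9579
Node d (S = 60): V_d = e^(−0.02)·[0.4893·14.0000 + 0.5107·0.0000] = 6.7151
Node 0 (S = 75): V_0 = e^(−0.02)·[0.4893·33.9579 + 0.5107·6.7151] = 19.6490

$19.65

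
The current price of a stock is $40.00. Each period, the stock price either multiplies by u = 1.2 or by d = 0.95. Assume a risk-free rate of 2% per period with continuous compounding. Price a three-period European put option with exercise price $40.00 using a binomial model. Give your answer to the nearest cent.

Risk-neutral probability p = (e^0.02 − 0.95)/(1.2 − 0.95) = 0.0702/0.2500 = 0.2808
Terminal stock prices: S_uuu = 69.12, S_uud = 54.72, S_udd = 43.32, S_ddd = 34.29
Terminal payoffs (K − S): max(-29.12, 0) = 0, max(-14.72, 0) = 0, max(-3.32, 0) = 0, max(5.705, 0) = 5.705
Node uu (S = 57.6): V_uu = e^(−0.02)·[0.2808·0.0000 + 0.7192·0.0000] = 0.0000
Node ud (S = 45.6): V_ud = e^(−0.02)·[0.2808·0.0000 + 0.7192·0.0000] = 0.0000
Node dd (S = 36.1): V_dd = e^(−0.02)·[0.2808·0.0000 + 0.7192·5.7050] = 4.0218
Node u (S = 48): V_u = e^(−0.02)·[0.2808·0.0000 + 0.7192·0.0000] = 0.0000
Node d (S = 38): V_d = e^(−0.02)·[0.2808·0.0000 + 0.7192·4.0218] = 2.8352
Node 0 (S = 40): V_0 = e^(−0.02)·[0.2808·0.0000 + 0.7192·2.8352] = 1.9987

$2.00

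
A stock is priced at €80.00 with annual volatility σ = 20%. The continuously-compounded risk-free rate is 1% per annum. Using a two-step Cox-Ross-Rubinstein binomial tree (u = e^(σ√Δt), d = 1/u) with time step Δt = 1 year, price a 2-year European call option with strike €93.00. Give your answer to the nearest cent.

€5.83

CRR parameters: u = e^(σ√Δt) = e^(0.2·√1) = 1.2214, d = 1/u = 0.8187
Per-period rate: rΔt = 0.01·1 = 0.01, so R = e^0.01 = 1.0101
Risk-neutral probability p = (e^0.01 − 0.8187)/(1.2214 − 0.8187) = 0.1913/0.4027 = 0.4751
Terminal stock prices: S_uu = 119.3, S_ud = 80, S_dd = 53.63
Terminal payoffs (S − K): max(26.35, 0) = 26.35, max(-13, 0) = 0, max(-39.37, 0) = 0
Node u (S = 97.71): V_u = e^(−0.01)·[0.4751·26.3460 + 0.5249·0.0000] = 12.3931
Node d (S = 65.5): V_d = e^(−0.01)·[0.4751·0.0000 + 0.5249·0.0000] = 0.0000
Node 0 (S = 80): V_0 = e^(−0.01)·[0.4751·12.3931 + 0.5249·0.0000] = 5.8297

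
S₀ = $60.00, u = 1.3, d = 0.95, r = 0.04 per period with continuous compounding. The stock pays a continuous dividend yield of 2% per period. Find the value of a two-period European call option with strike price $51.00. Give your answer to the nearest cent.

$10.57

Per-period risk-free factor R = e^0.04 = 1.0408; dividend-adjusted growth = e^(0.04−0.02) = 1.0202.
Risk-neutral probability p = (1.0202 − 0.95)/(1.3 − 0.95) = 0.0702/0.3500 = 0.2006
Terminal stock prices: S_uu = 101.4, S_ud = 74.1, S_dd = 54.15
Terminal payoffs (S − K): max(50.4, 0) = 50.4, max(23.1, 0) = 23.1, max(3.15, 0) = 3.15
Node u (S = 78): V_u = e^(−0.04)·[0.2006·50.4000 + 0.7994·23.1000] = 27.4552
Node d (S = 57): V_d = e^(−0.04)·[0.2006·23.1000 + 0.7994·3.1500] = 6.8711
Node 0 (S = 60): V_0 = e^(−0.04)·[0.2006·27.4552 + 0.7994·6.8711] = 10.5684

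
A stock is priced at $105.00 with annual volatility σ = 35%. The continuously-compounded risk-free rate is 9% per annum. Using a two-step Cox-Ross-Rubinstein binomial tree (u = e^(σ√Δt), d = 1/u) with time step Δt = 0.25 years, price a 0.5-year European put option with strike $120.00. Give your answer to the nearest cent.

$17.25

CRR parameters: u = e^(σ√Δt) = e^(0.35·√0.25) = 1.1912, d = 1/u = 0.8395
Per-period rate: rΔt = 0.09·0.25 = 0.0225, so R = e^0.0225 = 1.0228
Risk-neutral probability p = (e^0.0225 − 0.8395)/(1.1912 − 0.8395) = 0.1833/0.3518 = 0.5210
Terminal stock prices: S_uu = 149, S_ud = 105, S_dd = 73.99
Terminal payoffs (K − S): max(-29, 0) = 0, max(15, 0) = 15, max(46.01, 0) = 46.01
Node u (S = 125.1): V_u = e^(−0.0225)·[0.5210·0.0000 + 0.4790·15.0000] = 7.0245
Node d (S = 88.14): V_d = e^(−0.0225)·[0.5210·15.0000 + 0.4790·46.0078] = 29.1872
Node 0 (S = 105): V_0 = e^(−0.0225)·[0.5210·7.0245 + 0.4790·29.1872] = 17.2470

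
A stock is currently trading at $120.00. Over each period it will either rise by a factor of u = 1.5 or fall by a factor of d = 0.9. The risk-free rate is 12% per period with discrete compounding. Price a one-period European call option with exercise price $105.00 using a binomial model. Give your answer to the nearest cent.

Risk-neutral probability p = (1 + 0.12 − 0.9)/(1.5 − 0.9) = 0.2200/0.6000 = 0.3667
Terminal stock prices: S_u = 180, S_d = 108
Terminal payoffs (S − K): max(75, 0) = 75, max(3, 0) = 3
Node 0 (S = 120): V_0 = 1/1.12·[0.3667·75.0000 + 0.6333·3.0000] = 26.2500

$26.25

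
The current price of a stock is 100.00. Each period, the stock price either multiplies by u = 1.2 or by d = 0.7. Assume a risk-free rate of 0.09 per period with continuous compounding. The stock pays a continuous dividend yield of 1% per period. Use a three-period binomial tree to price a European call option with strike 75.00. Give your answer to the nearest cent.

Per-period risk-free factor R = e^0.09 = 1.0942; dividend-adjusted growth = e^(0.09−0.01) = 1.0833.
Risk-neutral probability p = (1.0833 − 0.7)/(1.2 − 0.7) = 0.3833/0.5000 = 0.7666
Terminal stock prices: S_uuu = 172.8, S_uud = 100.8, S_udd = 58.8, S_ddd = 34.3
Terminal payoffs (S − K): max(97.8, 0) = 97.8, max(25.8, 0) = 25.8, max(-16.2, 0) = 0, max(-40.7, 0) = 0
Node uu (S = 144): V_uu = e^(−0.09)·[0.7666·97.8000 + 0.2334·25.8000] = 74.0223
Node ud (S = 84): V_ud = e^(−0.09)·[0.7666·25.8000 + 0.2334·0.0000] = 18.0754
Node dd (S = 49): V_dd = e^(−0.09)·[0.7666·0.0000 + 0.2334·0.0000] = 0.0000
Node u (S = 120): V_u = e^(−0.09)·[0.7666·74.0223 + 0.2334·18.0754] = 55.7159
Node d (S = 70): V_d = e^(−0.09)·[0.7666·18.0754 + 0.2334·0.0000] = 12.6635
Node 0 (S = 100): V_0 = e^(−0.09)·[0.7666·55.7159 + 0.2334·12.6635] = 41.7359

41.74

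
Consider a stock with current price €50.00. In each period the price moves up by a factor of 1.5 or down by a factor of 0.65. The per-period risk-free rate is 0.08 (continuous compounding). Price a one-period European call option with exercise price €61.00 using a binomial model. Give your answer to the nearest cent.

Risk-neutral probability p = (e^0.08 − 0.65)/(1.5 − 0.65) = 0.4333/0.8500 = 0.5097
Terminal stock prices: S_u = 75, S_d = 32.5
Terminal payoffs (S − K): max(14, 0) = 14, max(-28.5, 0) = 0
Node 0 (S = 50): V_0 = e^(−0.08)·[0.5097·14.0000 + 0.4903·0.0000] = 6.5878

€6.59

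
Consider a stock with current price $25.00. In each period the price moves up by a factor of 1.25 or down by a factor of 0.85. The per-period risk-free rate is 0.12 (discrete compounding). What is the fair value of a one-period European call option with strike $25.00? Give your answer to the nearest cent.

$3.77

Risk-neutral probability p = (1 + 0.12 − 0.85)/(1.25 − 0.85) = 0.2700/0.4000 = 0.6750
Terminal stock prices: S_u = 31.25, S_d = 21.25
Terminal payoffs (S − K): max(6.25, 0) = 6.25, max(-3.75, 0) = 0
Node 0 (S = 25): V_0 = 1/1.12·[0.6750·6.2500 + 0.3250·0.0000] = 3.7667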